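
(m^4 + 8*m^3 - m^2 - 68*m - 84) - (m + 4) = m^4 + 8*m^3 - m^2 - 69*m - 88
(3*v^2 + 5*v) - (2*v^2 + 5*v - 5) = v^2 + 5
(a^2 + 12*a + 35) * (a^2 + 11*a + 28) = a^4 + 23*a^3 + 195*a^2 + 721*a + 980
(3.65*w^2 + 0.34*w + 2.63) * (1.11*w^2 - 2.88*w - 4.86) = 4.0515*w^4 - 10.1346*w^3 - 15.7989*w^2 - 9.2268*w - 12.7818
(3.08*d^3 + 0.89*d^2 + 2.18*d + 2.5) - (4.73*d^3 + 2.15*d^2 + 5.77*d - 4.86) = -1.65*d^3 - 1.26*d^2 - 3.59*d + 7.36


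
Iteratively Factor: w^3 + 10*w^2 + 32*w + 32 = (w + 4)*(w^2 + 6*w + 8) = (w + 2)*(w + 4)*(w + 4)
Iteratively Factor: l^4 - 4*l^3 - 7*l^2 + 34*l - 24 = (l + 3)*(l^3 - 7*l^2 + 14*l - 8) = (l - 4)*(l + 3)*(l^2 - 3*l + 2) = (l - 4)*(l - 1)*(l + 3)*(l - 2)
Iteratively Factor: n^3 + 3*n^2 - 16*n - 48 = (n + 3)*(n^2 - 16) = (n + 3)*(n + 4)*(n - 4)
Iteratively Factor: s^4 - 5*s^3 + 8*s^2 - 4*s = (s - 2)*(s^3 - 3*s^2 + 2*s) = s*(s - 2)*(s^2 - 3*s + 2) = s*(s - 2)^2*(s - 1)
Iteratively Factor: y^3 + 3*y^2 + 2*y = (y + 2)*(y^2 + y) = y*(y + 2)*(y + 1)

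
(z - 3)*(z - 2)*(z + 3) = z^3 - 2*z^2 - 9*z + 18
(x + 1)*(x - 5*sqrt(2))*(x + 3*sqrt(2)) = x^3 - 2*sqrt(2)*x^2 + x^2 - 30*x - 2*sqrt(2)*x - 30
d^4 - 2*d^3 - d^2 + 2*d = d*(d - 2)*(d - 1)*(d + 1)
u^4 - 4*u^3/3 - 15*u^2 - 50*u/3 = u*(u - 5)*(u + 5/3)*(u + 2)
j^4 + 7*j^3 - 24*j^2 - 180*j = j*(j - 5)*(j + 6)^2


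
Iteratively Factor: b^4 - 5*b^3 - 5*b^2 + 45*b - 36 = (b - 1)*(b^3 - 4*b^2 - 9*b + 36) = (b - 1)*(b + 3)*(b^2 - 7*b + 12) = (b - 3)*(b - 1)*(b + 3)*(b - 4)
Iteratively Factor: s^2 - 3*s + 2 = (s - 2)*(s - 1)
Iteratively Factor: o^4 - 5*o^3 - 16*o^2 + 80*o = (o - 4)*(o^3 - o^2 - 20*o) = o*(o - 4)*(o^2 - o - 20) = o*(o - 4)*(o + 4)*(o - 5)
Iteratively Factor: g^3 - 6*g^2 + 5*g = (g - 1)*(g^2 - 5*g) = (g - 5)*(g - 1)*(g)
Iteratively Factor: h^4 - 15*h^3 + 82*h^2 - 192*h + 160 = (h - 2)*(h^3 - 13*h^2 + 56*h - 80) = (h - 4)*(h - 2)*(h^2 - 9*h + 20) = (h - 5)*(h - 4)*(h - 2)*(h - 4)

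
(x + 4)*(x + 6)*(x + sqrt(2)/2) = x^3 + sqrt(2)*x^2/2 + 10*x^2 + 5*sqrt(2)*x + 24*x + 12*sqrt(2)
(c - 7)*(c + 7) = c^2 - 49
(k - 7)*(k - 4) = k^2 - 11*k + 28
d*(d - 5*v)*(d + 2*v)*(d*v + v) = d^4*v - 3*d^3*v^2 + d^3*v - 10*d^2*v^3 - 3*d^2*v^2 - 10*d*v^3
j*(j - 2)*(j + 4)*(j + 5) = j^4 + 7*j^3 + 2*j^2 - 40*j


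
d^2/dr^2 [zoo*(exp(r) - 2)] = zoo*exp(r)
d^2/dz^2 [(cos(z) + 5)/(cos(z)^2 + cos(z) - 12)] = (-9*(1 - cos(2*z))^2*cos(z) - 19*(1 - cos(2*z))^2 - 661*cos(z) - 530*cos(2*z) - 93*cos(3*z) + 2*cos(5*z) + 162)/(4*(cos(z) - 3)^3*(cos(z) + 4)^3)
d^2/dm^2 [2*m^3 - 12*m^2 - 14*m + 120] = 12*m - 24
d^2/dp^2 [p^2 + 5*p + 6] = 2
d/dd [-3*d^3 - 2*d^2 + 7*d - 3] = -9*d^2 - 4*d + 7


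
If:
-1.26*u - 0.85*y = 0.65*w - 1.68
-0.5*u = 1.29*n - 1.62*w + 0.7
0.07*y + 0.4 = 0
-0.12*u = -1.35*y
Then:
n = 193.50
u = -64.29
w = 134.67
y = -5.71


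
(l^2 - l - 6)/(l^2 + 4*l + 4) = (l - 3)/(l + 2)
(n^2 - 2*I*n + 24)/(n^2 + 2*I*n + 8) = (n - 6*I)/(n - 2*I)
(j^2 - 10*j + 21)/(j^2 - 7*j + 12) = (j - 7)/(j - 4)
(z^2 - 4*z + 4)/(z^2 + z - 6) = (z - 2)/(z + 3)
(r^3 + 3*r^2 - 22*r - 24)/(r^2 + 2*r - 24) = r + 1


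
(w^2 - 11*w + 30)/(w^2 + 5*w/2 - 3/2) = 2*(w^2 - 11*w + 30)/(2*w^2 + 5*w - 3)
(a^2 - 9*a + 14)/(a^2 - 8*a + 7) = (a - 2)/(a - 1)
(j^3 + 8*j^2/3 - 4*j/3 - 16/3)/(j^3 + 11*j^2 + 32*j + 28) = (j - 4/3)/(j + 7)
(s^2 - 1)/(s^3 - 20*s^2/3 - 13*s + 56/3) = 3*(s + 1)/(3*s^2 - 17*s - 56)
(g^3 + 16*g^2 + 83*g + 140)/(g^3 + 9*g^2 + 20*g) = (g + 7)/g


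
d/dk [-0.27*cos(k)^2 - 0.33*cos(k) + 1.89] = (0.54*cos(k) + 0.33)*sin(k)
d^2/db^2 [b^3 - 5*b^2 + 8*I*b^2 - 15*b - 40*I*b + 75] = 6*b - 10 + 16*I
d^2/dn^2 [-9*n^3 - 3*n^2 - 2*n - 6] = -54*n - 6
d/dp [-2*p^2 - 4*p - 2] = -4*p - 4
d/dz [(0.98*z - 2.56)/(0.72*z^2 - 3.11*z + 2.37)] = (-0.7056*z^2 + 3.6864*z - 5.639)/(0.5184*z^4 - 4.4784*z^3 + 13.0849*z^2 - 14.7414*z + 5.6169)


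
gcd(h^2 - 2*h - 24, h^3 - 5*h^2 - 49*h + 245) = 1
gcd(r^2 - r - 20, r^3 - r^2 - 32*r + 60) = r - 5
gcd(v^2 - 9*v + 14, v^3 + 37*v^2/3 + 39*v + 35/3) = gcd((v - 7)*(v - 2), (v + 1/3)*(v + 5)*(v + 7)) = 1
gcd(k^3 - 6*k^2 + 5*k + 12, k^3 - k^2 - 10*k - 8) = k^2 - 3*k - 4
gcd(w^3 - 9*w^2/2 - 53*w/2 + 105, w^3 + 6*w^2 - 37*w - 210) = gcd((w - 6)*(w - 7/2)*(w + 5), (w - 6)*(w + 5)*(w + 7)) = w^2 - w - 30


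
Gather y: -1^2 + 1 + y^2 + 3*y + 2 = y^2 + 3*y + 2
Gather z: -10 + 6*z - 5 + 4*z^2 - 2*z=4*z^2 + 4*z - 15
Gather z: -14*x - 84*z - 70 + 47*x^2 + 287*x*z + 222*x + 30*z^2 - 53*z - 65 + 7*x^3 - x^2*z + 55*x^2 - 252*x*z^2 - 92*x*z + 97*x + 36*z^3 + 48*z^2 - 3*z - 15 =7*x^3 + 102*x^2 + 305*x + 36*z^3 + z^2*(78 - 252*x) + z*(-x^2 + 195*x - 140) - 150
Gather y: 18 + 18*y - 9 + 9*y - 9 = 27*y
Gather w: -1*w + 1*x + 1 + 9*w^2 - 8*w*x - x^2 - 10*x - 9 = 9*w^2 + w*(-8*x - 1) - x^2 - 9*x - 8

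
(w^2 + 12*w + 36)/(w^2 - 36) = (w + 6)/(w - 6)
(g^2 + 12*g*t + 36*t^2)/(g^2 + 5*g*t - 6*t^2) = (-g - 6*t)/(-g + t)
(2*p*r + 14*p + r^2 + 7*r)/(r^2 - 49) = (2*p + r)/(r - 7)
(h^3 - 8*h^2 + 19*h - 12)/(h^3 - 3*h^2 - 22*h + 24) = (h^2 - 7*h + 12)/(h^2 - 2*h - 24)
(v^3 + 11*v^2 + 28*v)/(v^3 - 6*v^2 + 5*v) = (v^2 + 11*v + 28)/(v^2 - 6*v + 5)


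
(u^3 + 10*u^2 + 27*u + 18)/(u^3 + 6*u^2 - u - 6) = (u + 3)/(u - 1)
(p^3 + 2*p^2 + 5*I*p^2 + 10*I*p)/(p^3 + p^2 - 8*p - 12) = p*(p + 5*I)/(p^2 - p - 6)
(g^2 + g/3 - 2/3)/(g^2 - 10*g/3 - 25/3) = (-3*g^2 - g + 2)/(-3*g^2 + 10*g + 25)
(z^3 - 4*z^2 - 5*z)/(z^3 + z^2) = (z - 5)/z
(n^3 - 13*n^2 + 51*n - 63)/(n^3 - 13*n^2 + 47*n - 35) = (n^2 - 6*n + 9)/(n^2 - 6*n + 5)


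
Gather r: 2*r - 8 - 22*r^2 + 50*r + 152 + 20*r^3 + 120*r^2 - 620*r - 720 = 20*r^3 + 98*r^2 - 568*r - 576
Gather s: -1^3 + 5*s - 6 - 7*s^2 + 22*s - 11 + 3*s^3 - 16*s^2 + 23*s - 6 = 3*s^3 - 23*s^2 + 50*s - 24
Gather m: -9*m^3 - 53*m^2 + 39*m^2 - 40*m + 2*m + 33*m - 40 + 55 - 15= -9*m^3 - 14*m^2 - 5*m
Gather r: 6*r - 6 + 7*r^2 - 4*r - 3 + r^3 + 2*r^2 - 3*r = r^3 + 9*r^2 - r - 9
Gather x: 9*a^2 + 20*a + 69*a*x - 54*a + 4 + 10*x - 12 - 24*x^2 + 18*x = 9*a^2 - 34*a - 24*x^2 + x*(69*a + 28) - 8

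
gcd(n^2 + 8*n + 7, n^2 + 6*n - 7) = n + 7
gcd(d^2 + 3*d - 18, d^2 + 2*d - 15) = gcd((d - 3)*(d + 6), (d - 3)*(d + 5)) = d - 3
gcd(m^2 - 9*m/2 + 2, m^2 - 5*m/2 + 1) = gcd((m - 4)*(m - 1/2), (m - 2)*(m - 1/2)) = m - 1/2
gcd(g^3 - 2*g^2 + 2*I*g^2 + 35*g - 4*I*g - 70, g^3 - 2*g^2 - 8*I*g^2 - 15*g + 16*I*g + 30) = g^2 + g*(-2 - 5*I) + 10*I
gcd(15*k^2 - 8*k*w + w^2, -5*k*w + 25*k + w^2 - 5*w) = -5*k + w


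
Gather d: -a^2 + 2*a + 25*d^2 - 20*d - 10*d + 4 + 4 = -a^2 + 2*a + 25*d^2 - 30*d + 8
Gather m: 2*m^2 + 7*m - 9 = 2*m^2 + 7*m - 9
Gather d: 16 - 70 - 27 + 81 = 0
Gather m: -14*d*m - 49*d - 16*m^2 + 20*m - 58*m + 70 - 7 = -49*d - 16*m^2 + m*(-14*d - 38) + 63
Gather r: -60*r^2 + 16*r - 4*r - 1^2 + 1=-60*r^2 + 12*r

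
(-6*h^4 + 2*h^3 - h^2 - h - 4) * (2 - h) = 6*h^5 - 14*h^4 + 5*h^3 - h^2 + 2*h - 8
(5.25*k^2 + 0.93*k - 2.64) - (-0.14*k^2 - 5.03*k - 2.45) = 5.39*k^2 + 5.96*k - 0.19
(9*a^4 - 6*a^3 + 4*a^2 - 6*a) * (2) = 18*a^4 - 12*a^3 + 8*a^2 - 12*a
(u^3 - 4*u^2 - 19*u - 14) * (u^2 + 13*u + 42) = u^5 + 9*u^4 - 29*u^3 - 429*u^2 - 980*u - 588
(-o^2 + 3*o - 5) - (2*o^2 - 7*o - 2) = -3*o^2 + 10*o - 3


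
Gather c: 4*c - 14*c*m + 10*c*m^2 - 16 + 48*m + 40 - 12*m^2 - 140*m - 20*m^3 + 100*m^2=c*(10*m^2 - 14*m + 4) - 20*m^3 + 88*m^2 - 92*m + 24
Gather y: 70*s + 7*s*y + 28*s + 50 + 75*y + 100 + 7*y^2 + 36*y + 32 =98*s + 7*y^2 + y*(7*s + 111) + 182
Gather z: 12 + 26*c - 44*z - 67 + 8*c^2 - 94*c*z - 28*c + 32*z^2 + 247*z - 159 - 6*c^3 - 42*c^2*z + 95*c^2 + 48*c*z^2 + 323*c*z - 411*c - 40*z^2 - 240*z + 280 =-6*c^3 + 103*c^2 - 413*c + z^2*(48*c - 8) + z*(-42*c^2 + 229*c - 37) + 66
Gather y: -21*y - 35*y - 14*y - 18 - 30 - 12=-70*y - 60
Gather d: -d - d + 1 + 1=2 - 2*d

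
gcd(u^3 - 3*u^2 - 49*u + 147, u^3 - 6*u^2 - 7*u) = u - 7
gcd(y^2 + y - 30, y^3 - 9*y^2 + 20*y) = y - 5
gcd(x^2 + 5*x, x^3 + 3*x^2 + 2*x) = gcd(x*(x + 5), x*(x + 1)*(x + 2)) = x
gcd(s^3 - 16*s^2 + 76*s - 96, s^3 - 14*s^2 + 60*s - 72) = s^2 - 8*s + 12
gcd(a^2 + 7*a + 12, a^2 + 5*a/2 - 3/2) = a + 3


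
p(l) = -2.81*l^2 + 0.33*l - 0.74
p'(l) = 0.33 - 5.62*l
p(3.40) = -32.10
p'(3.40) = -18.78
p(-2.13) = -14.19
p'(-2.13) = 12.30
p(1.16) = -4.14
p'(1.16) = -6.19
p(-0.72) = -2.43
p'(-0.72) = 4.38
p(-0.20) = -0.92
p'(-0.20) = 1.45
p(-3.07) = -28.24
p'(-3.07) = 17.58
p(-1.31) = -5.99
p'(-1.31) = 7.69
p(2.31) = -14.97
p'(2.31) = -12.65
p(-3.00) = -27.02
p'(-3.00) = 17.19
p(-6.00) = -103.88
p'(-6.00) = 34.05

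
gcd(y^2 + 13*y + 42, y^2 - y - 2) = 1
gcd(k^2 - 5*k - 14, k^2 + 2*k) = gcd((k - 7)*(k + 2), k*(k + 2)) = k + 2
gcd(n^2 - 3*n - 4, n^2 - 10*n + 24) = n - 4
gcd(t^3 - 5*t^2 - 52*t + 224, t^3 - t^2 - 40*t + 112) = t^2 + 3*t - 28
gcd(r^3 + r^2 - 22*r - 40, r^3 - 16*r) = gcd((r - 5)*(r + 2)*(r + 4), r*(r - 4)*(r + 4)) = r + 4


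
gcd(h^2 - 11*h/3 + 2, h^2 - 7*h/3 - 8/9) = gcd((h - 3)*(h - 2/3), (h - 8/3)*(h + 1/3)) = 1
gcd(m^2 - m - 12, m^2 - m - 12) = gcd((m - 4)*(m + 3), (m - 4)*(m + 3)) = m^2 - m - 12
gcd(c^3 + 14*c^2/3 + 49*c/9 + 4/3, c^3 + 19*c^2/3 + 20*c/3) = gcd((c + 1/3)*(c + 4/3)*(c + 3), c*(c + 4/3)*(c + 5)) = c + 4/3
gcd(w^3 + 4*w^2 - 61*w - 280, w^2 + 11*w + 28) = w + 7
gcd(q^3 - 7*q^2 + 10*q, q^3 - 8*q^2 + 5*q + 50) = q - 5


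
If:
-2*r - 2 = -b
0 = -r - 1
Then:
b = 0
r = -1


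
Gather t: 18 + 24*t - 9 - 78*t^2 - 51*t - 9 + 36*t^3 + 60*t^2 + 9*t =36*t^3 - 18*t^2 - 18*t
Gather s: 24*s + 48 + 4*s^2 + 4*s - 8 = 4*s^2 + 28*s + 40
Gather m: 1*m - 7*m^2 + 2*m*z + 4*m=-7*m^2 + m*(2*z + 5)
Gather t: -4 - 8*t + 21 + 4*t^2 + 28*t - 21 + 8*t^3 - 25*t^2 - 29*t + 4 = 8*t^3 - 21*t^2 - 9*t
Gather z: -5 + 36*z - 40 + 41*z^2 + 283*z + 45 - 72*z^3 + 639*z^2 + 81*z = -72*z^3 + 680*z^2 + 400*z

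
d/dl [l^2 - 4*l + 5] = 2*l - 4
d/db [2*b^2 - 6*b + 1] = 4*b - 6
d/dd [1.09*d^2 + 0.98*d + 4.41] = 2.18*d + 0.98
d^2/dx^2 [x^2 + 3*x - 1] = 2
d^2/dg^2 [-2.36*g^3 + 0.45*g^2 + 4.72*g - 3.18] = 0.9 - 14.16*g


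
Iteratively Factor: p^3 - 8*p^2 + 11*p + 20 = (p - 4)*(p^2 - 4*p - 5) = (p - 5)*(p - 4)*(p + 1)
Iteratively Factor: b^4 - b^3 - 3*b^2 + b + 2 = (b - 2)*(b^3 + b^2 - b - 1) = (b - 2)*(b + 1)*(b^2 - 1) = (b - 2)*(b + 1)^2*(b - 1)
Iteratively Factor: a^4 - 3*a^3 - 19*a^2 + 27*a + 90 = (a - 3)*(a^3 - 19*a - 30) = (a - 3)*(a + 3)*(a^2 - 3*a - 10) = (a - 3)*(a + 2)*(a + 3)*(a - 5)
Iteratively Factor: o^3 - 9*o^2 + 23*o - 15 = (o - 1)*(o^2 - 8*o + 15) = (o - 5)*(o - 1)*(o - 3)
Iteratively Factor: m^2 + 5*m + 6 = (m + 3)*(m + 2)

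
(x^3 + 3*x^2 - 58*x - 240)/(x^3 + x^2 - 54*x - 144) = (x + 5)/(x + 3)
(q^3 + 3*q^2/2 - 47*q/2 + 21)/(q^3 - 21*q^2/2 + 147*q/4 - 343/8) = 4*(q^2 + 5*q - 6)/(4*q^2 - 28*q + 49)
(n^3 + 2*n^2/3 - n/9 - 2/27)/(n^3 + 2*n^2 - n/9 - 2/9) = (n + 2/3)/(n + 2)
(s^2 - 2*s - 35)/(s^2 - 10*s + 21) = (s + 5)/(s - 3)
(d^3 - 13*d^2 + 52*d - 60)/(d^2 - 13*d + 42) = (d^2 - 7*d + 10)/(d - 7)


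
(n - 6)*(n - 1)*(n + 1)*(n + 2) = n^4 - 4*n^3 - 13*n^2 + 4*n + 12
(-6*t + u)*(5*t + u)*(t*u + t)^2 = -30*t^4*u^2 - 60*t^4*u - 30*t^4 - t^3*u^3 - 2*t^3*u^2 - t^3*u + t^2*u^4 + 2*t^2*u^3 + t^2*u^2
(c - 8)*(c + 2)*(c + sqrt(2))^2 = c^4 - 6*c^3 + 2*sqrt(2)*c^3 - 12*sqrt(2)*c^2 - 14*c^2 - 32*sqrt(2)*c - 12*c - 32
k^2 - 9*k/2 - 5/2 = (k - 5)*(k + 1/2)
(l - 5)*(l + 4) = l^2 - l - 20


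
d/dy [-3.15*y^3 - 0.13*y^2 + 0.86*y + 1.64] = -9.45*y^2 - 0.26*y + 0.86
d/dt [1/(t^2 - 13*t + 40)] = (13 - 2*t)/(t^2 - 13*t + 40)^2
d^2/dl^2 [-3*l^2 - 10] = -6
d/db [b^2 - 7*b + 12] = 2*b - 7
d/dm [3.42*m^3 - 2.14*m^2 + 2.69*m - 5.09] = 10.26*m^2 - 4.28*m + 2.69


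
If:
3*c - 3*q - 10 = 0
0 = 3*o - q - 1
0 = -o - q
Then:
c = 37/12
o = 1/4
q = -1/4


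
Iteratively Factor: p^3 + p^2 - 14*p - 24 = (p - 4)*(p^2 + 5*p + 6) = (p - 4)*(p + 2)*(p + 3)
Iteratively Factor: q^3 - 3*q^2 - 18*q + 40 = (q + 4)*(q^2 - 7*q + 10) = (q - 2)*(q + 4)*(q - 5)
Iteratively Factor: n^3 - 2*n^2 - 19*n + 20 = (n - 5)*(n^2 + 3*n - 4) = (n - 5)*(n + 4)*(n - 1)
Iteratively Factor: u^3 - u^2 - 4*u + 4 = (u - 2)*(u^2 + u - 2) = (u - 2)*(u + 2)*(u - 1)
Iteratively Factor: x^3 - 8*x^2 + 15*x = (x - 5)*(x^2 - 3*x) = x*(x - 5)*(x - 3)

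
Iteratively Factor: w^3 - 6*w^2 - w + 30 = (w - 3)*(w^2 - 3*w - 10) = (w - 5)*(w - 3)*(w + 2)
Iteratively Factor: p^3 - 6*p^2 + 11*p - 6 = (p - 1)*(p^2 - 5*p + 6) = (p - 3)*(p - 1)*(p - 2)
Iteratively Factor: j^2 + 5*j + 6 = (j + 3)*(j + 2)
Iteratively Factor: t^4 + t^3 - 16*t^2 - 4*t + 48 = (t + 2)*(t^3 - t^2 - 14*t + 24) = (t - 2)*(t + 2)*(t^2 + t - 12) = (t - 3)*(t - 2)*(t + 2)*(t + 4)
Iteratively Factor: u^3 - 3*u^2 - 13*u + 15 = (u + 3)*(u^2 - 6*u + 5) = (u - 5)*(u + 3)*(u - 1)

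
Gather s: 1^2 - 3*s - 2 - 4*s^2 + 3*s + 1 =-4*s^2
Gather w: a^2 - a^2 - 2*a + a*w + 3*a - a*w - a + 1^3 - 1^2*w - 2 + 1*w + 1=0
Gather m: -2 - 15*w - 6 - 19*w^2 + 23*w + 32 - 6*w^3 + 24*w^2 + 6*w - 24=-6*w^3 + 5*w^2 + 14*w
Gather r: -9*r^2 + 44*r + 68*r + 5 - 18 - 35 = -9*r^2 + 112*r - 48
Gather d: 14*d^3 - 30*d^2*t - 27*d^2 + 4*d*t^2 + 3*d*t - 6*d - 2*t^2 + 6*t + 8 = 14*d^3 + d^2*(-30*t - 27) + d*(4*t^2 + 3*t - 6) - 2*t^2 + 6*t + 8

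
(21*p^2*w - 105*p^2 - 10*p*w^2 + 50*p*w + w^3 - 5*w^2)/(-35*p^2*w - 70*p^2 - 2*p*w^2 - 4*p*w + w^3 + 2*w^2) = (-3*p*w + 15*p + w^2 - 5*w)/(5*p*w + 10*p + w^2 + 2*w)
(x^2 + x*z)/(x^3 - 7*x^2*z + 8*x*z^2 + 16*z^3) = x/(x^2 - 8*x*z + 16*z^2)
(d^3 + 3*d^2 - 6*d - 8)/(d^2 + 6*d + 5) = (d^2 + 2*d - 8)/(d + 5)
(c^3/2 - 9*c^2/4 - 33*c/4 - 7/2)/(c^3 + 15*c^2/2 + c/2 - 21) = (2*c^2 - 13*c - 7)/(2*(2*c^2 + 11*c - 21))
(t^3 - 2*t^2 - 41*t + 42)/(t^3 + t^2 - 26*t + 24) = (t - 7)/(t - 4)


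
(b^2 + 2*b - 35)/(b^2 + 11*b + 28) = (b - 5)/(b + 4)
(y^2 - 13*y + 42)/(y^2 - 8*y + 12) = (y - 7)/(y - 2)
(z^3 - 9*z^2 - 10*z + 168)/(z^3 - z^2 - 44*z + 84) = (z^2 - 3*z - 28)/(z^2 + 5*z - 14)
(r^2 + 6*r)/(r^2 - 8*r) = (r + 6)/(r - 8)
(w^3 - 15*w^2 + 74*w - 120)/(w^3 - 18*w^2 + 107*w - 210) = (w - 4)/(w - 7)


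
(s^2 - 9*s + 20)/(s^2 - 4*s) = (s - 5)/s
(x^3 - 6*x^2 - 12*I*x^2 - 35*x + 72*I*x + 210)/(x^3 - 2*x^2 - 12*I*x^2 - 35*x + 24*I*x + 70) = (x - 6)/(x - 2)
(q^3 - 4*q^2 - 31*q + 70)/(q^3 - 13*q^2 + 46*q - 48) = (q^2 - 2*q - 35)/(q^2 - 11*q + 24)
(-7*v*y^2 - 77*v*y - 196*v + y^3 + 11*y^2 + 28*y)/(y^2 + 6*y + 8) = (-7*v*y - 49*v + y^2 + 7*y)/(y + 2)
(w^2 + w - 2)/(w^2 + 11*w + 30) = (w^2 + w - 2)/(w^2 + 11*w + 30)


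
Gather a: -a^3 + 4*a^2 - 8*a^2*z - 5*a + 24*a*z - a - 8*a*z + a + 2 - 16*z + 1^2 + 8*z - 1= -a^3 + a^2*(4 - 8*z) + a*(16*z - 5) - 8*z + 2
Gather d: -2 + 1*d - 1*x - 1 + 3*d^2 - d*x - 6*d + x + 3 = 3*d^2 + d*(-x - 5)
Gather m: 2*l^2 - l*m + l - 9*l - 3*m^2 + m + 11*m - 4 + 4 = 2*l^2 - 8*l - 3*m^2 + m*(12 - l)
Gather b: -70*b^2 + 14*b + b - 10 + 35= -70*b^2 + 15*b + 25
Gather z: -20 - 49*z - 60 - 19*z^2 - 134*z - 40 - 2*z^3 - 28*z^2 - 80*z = -2*z^3 - 47*z^2 - 263*z - 120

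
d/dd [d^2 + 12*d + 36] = 2*d + 12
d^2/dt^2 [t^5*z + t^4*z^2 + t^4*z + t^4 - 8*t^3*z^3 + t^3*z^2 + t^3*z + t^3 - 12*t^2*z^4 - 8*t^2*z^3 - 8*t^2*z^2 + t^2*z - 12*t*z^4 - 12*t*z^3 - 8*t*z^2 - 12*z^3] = 20*t^3*z + 12*t^2*z^2 + 12*t^2*z + 12*t^2 - 48*t*z^3 + 6*t*z^2 + 6*t*z + 6*t - 24*z^4 - 16*z^3 - 16*z^2 + 2*z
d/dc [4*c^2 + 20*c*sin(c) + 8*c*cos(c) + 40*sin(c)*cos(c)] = -8*c*sin(c) + 20*c*cos(c) + 8*c + 20*sin(c) + 8*cos(c) + 40*cos(2*c)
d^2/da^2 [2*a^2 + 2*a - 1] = 4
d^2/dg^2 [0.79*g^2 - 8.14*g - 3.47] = 1.58000000000000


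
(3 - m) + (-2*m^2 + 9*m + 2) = -2*m^2 + 8*m + 5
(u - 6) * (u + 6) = u^2 - 36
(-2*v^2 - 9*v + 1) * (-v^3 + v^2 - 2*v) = 2*v^5 + 7*v^4 - 6*v^3 + 19*v^2 - 2*v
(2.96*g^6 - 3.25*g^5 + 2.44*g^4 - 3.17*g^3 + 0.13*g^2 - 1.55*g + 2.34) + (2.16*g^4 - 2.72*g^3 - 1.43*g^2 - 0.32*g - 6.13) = 2.96*g^6 - 3.25*g^5 + 4.6*g^4 - 5.89*g^3 - 1.3*g^2 - 1.87*g - 3.79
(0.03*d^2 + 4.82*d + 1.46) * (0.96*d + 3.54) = 0.0288*d^3 + 4.7334*d^2 + 18.4644*d + 5.1684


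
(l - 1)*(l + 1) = l^2 - 1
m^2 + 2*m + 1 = (m + 1)^2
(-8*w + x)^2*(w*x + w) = 64*w^3*x + 64*w^3 - 16*w^2*x^2 - 16*w^2*x + w*x^3 + w*x^2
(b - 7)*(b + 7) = b^2 - 49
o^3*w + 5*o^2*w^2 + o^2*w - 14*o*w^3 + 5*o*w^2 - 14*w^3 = (o - 2*w)*(o + 7*w)*(o*w + w)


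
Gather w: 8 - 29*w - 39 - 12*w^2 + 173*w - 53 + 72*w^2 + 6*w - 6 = 60*w^2 + 150*w - 90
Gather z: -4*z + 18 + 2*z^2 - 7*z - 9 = 2*z^2 - 11*z + 9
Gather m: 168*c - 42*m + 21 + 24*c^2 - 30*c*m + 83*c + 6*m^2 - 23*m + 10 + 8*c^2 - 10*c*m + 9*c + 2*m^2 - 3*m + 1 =32*c^2 + 260*c + 8*m^2 + m*(-40*c - 68) + 32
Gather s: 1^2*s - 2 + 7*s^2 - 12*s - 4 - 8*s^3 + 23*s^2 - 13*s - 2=-8*s^3 + 30*s^2 - 24*s - 8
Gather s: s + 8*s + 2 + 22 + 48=9*s + 72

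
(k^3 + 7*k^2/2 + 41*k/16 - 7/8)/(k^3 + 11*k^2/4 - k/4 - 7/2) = (k - 1/4)/(k - 1)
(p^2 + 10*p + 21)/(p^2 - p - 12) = (p + 7)/(p - 4)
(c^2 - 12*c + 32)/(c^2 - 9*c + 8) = (c - 4)/(c - 1)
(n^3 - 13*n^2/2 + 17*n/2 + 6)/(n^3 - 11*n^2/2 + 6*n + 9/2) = (n - 4)/(n - 3)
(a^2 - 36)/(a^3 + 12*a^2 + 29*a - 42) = (a - 6)/(a^2 + 6*a - 7)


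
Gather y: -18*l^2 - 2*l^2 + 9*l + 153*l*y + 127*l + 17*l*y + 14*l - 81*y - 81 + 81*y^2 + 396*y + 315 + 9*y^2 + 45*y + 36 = -20*l^2 + 150*l + 90*y^2 + y*(170*l + 360) + 270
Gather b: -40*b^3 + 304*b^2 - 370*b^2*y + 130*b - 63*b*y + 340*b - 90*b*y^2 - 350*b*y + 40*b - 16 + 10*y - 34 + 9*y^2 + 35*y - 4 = -40*b^3 + b^2*(304 - 370*y) + b*(-90*y^2 - 413*y + 510) + 9*y^2 + 45*y - 54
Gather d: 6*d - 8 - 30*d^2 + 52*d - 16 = -30*d^2 + 58*d - 24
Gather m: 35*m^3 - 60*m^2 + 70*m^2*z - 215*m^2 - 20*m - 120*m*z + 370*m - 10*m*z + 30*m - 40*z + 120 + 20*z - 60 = 35*m^3 + m^2*(70*z - 275) + m*(380 - 130*z) - 20*z + 60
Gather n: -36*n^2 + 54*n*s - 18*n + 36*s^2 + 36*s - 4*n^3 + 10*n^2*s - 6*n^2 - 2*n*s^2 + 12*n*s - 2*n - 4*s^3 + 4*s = -4*n^3 + n^2*(10*s - 42) + n*(-2*s^2 + 66*s - 20) - 4*s^3 + 36*s^2 + 40*s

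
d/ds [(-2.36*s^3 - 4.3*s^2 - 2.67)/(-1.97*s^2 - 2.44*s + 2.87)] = (4.6492*s^4 + 11.5168*s^3 - 9.8276*s^2 - 35.2018*s - 6.5148)/(3.8809*s^4 + 9.6136*s^3 - 5.3542*s^2 - 14.0056*s + 8.2369)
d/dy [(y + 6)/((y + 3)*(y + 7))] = (-y^2 - 12*y - 39)/(y^4 + 20*y^3 + 142*y^2 + 420*y + 441)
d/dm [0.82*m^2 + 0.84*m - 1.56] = 1.64*m + 0.84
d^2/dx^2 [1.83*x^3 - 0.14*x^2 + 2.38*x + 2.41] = 10.98*x - 0.28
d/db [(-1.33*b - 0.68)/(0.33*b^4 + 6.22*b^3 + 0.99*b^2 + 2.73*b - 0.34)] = (1.3167*b^4 + 17.4428*b^3 + 14.0055*b^2 + 1.3464*b + 2.3086)/(0.1089*b^8 + 4.1052*b^7 + 39.3418*b^6 + 14.1174*b^5 + 34.7169*b^4 + 1.1758*b^3 + 6.7797*b^2 - 1.8564*b + 0.1156)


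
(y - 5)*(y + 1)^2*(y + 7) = y^4 + 4*y^3 - 30*y^2 - 68*y - 35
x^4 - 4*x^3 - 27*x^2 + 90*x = x*(x - 6)*(x - 3)*(x + 5)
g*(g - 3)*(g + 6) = g^3 + 3*g^2 - 18*g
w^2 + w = w*(w + 1)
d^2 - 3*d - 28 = (d - 7)*(d + 4)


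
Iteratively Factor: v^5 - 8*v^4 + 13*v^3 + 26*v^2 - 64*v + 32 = (v + 2)*(v^4 - 10*v^3 + 33*v^2 - 40*v + 16) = (v - 4)*(v + 2)*(v^3 - 6*v^2 + 9*v - 4) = (v - 4)*(v - 1)*(v + 2)*(v^2 - 5*v + 4) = (v - 4)*(v - 1)^2*(v + 2)*(v - 4)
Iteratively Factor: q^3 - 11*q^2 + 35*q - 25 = (q - 5)*(q^2 - 6*q + 5) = (q - 5)^2*(q - 1)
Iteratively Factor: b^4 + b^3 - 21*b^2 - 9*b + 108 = (b - 3)*(b^3 + 4*b^2 - 9*b - 36) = (b - 3)*(b + 4)*(b^2 - 9) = (b - 3)*(b + 3)*(b + 4)*(b - 3)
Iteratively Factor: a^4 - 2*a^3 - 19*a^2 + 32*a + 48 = (a - 4)*(a^3 + 2*a^2 - 11*a - 12) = (a - 4)*(a - 3)*(a^2 + 5*a + 4) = (a - 4)*(a - 3)*(a + 4)*(a + 1)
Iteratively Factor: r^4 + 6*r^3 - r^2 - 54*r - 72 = (r + 4)*(r^3 + 2*r^2 - 9*r - 18) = (r - 3)*(r + 4)*(r^2 + 5*r + 6) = (r - 3)*(r + 2)*(r + 4)*(r + 3)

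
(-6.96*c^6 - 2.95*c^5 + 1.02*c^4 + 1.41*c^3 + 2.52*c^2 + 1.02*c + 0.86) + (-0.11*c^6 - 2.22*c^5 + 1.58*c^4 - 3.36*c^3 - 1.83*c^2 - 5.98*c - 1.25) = -7.07*c^6 - 5.17*c^5 + 2.6*c^4 - 1.95*c^3 + 0.69*c^2 - 4.96*c - 0.39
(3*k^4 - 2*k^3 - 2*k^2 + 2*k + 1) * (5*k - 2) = 15*k^5 - 16*k^4 - 6*k^3 + 14*k^2 + k - 2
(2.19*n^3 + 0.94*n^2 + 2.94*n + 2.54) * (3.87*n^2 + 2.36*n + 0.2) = 8.4753*n^5 + 8.8062*n^4 + 14.0342*n^3 + 16.9562*n^2 + 6.5824*n + 0.508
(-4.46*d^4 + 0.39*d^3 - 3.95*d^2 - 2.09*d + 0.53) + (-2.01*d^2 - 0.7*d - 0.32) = -4.46*d^4 + 0.39*d^3 - 5.96*d^2 - 2.79*d + 0.21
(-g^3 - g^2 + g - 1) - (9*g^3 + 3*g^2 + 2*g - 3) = -10*g^3 - 4*g^2 - g + 2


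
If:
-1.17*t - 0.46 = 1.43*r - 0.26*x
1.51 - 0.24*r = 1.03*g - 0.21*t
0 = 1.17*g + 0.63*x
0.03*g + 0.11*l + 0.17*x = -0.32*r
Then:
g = -0.538461538461538*x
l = -4.92044867883794*x - 8.36082038766603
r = 1.21063500258131*x + 2.8740320082602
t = -1.25744278093271*x - 3.90586818103597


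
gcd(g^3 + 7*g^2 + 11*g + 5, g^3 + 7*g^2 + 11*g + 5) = g^3 + 7*g^2 + 11*g + 5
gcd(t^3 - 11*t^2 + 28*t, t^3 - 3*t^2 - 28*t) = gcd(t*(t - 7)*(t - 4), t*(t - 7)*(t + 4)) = t^2 - 7*t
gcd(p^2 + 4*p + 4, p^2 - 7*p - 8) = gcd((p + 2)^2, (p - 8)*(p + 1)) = 1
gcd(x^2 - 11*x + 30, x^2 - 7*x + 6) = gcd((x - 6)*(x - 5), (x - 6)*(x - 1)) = x - 6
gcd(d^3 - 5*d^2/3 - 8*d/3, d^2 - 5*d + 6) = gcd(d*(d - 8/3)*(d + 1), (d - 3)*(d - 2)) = 1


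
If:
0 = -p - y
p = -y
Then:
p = -y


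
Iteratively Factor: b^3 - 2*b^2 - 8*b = (b + 2)*(b^2 - 4*b) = b*(b + 2)*(b - 4)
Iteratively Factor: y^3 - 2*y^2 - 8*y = (y)*(y^2 - 2*y - 8) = y*(y + 2)*(y - 4)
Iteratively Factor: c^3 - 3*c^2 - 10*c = (c + 2)*(c^2 - 5*c) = c*(c + 2)*(c - 5)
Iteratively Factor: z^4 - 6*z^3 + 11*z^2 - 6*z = (z - 3)*(z^3 - 3*z^2 + 2*z) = (z - 3)*(z - 2)*(z^2 - z) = (z - 3)*(z - 2)*(z - 1)*(z)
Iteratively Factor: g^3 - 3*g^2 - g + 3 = (g - 1)*(g^2 - 2*g - 3) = (g - 1)*(g + 1)*(g - 3)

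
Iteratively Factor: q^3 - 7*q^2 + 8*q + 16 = (q - 4)*(q^2 - 3*q - 4) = (q - 4)*(q + 1)*(q - 4)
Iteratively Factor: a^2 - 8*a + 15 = (a - 3)*(a - 5)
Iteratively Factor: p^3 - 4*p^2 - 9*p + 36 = (p + 3)*(p^2 - 7*p + 12) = (p - 3)*(p + 3)*(p - 4)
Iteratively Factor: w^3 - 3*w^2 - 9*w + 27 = (w - 3)*(w^2 - 9) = (w - 3)*(w + 3)*(w - 3)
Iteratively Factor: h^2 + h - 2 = (h + 2)*(h - 1)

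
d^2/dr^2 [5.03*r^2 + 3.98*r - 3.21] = 10.0600000000000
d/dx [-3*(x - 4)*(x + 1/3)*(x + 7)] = -9*x^2 - 20*x + 81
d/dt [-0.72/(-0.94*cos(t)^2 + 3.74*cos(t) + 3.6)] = (1.3536*cos(t) - 2.6928)*sin(t)/(-0.94*cos(t)^2 + 3.74*cos(t) + 3.6)^2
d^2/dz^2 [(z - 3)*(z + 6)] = 2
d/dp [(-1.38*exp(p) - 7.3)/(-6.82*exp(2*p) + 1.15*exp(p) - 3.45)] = (-9.4116*exp(2*p) - 99.572*exp(p) + 13.156)*exp(p)/(46.5124*exp(4*p) - 15.686*exp(3*p) + 48.3805*exp(2*p) - 7.935*exp(p) + 11.9025)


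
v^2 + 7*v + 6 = (v + 1)*(v + 6)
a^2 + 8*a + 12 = (a + 2)*(a + 6)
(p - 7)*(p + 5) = p^2 - 2*p - 35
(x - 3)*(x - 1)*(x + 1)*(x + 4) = x^4 + x^3 - 13*x^2 - x + 12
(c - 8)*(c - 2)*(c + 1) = c^3 - 9*c^2 + 6*c + 16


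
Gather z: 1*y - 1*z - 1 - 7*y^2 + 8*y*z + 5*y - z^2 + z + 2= -7*y^2 + 8*y*z + 6*y - z^2 + 1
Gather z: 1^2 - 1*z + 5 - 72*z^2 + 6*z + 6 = -72*z^2 + 5*z + 12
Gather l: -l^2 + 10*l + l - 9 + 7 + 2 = -l^2 + 11*l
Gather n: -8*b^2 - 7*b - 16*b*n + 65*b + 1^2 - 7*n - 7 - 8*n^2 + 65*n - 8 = -8*b^2 + 58*b - 8*n^2 + n*(58 - 16*b) - 14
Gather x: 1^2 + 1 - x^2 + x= -x^2 + x + 2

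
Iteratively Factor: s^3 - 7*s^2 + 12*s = (s - 4)*(s^2 - 3*s) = s*(s - 4)*(s - 3)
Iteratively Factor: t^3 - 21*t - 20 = (t + 1)*(t^2 - t - 20) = (t + 1)*(t + 4)*(t - 5)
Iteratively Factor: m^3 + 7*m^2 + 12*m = (m + 4)*(m^2 + 3*m) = m*(m + 4)*(m + 3)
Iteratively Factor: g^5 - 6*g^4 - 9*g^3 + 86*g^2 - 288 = (g + 3)*(g^4 - 9*g^3 + 18*g^2 + 32*g - 96) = (g - 4)*(g + 3)*(g^3 - 5*g^2 - 2*g + 24) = (g - 4)*(g - 3)*(g + 3)*(g^2 - 2*g - 8) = (g - 4)^2*(g - 3)*(g + 3)*(g + 2)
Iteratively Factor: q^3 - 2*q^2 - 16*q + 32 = (q - 4)*(q^2 + 2*q - 8) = (q - 4)*(q - 2)*(q + 4)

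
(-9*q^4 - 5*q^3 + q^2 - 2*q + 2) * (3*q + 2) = -27*q^5 - 33*q^4 - 7*q^3 - 4*q^2 + 2*q + 4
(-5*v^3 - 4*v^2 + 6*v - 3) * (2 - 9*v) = 45*v^4 + 26*v^3 - 62*v^2 + 39*v - 6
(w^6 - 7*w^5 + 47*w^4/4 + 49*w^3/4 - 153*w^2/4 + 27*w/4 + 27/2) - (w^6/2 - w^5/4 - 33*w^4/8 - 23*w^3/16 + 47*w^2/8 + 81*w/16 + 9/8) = w^6/2 - 27*w^5/4 + 127*w^4/8 + 219*w^3/16 - 353*w^2/8 + 27*w/16 + 99/8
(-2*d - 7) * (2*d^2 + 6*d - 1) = -4*d^3 - 26*d^2 - 40*d + 7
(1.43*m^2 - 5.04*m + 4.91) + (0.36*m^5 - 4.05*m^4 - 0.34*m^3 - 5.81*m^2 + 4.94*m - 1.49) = 0.36*m^5 - 4.05*m^4 - 0.34*m^3 - 4.38*m^2 - 0.0999999999999996*m + 3.42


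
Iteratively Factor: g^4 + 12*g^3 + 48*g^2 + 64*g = (g)*(g^3 + 12*g^2 + 48*g + 64) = g*(g + 4)*(g^2 + 8*g + 16) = g*(g + 4)^2*(g + 4)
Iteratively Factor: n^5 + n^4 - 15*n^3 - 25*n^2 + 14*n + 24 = (n + 2)*(n^4 - n^3 - 13*n^2 + n + 12) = (n + 1)*(n + 2)*(n^3 - 2*n^2 - 11*n + 12) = (n - 4)*(n + 1)*(n + 2)*(n^2 + 2*n - 3) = (n - 4)*(n - 1)*(n + 1)*(n + 2)*(n + 3)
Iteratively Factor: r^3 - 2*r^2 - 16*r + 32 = (r - 4)*(r^2 + 2*r - 8) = (r - 4)*(r - 2)*(r + 4)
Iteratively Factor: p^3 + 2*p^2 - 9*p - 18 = (p - 3)*(p^2 + 5*p + 6) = (p - 3)*(p + 2)*(p + 3)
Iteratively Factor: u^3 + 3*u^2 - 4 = (u - 1)*(u^2 + 4*u + 4) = (u - 1)*(u + 2)*(u + 2)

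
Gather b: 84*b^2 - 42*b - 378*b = 84*b^2 - 420*b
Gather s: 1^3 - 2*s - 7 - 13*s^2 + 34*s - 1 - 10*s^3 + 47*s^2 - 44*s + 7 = -10*s^3 + 34*s^2 - 12*s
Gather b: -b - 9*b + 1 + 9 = 10 - 10*b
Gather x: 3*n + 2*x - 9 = 3*n + 2*x - 9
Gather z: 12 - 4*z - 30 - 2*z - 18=-6*z - 36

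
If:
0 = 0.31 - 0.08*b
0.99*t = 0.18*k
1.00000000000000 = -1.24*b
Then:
No Solution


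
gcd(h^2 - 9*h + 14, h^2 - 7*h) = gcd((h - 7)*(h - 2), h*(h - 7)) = h - 7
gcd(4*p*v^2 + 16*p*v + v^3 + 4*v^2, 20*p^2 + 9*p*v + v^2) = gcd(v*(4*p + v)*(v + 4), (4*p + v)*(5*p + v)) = 4*p + v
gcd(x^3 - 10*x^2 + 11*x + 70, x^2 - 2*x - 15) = x - 5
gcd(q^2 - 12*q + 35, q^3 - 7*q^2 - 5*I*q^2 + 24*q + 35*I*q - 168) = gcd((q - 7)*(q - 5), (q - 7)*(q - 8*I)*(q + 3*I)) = q - 7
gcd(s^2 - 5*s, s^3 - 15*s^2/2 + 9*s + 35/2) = s - 5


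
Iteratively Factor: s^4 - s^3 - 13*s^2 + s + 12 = (s + 3)*(s^3 - 4*s^2 - s + 4) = (s + 1)*(s + 3)*(s^2 - 5*s + 4) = (s - 4)*(s + 1)*(s + 3)*(s - 1)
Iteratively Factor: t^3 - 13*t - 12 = (t - 4)*(t^2 + 4*t + 3) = (t - 4)*(t + 3)*(t + 1)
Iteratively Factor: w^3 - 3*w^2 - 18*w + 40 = (w + 4)*(w^2 - 7*w + 10) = (w - 2)*(w + 4)*(w - 5)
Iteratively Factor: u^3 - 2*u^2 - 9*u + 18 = (u - 2)*(u^2 - 9) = (u - 3)*(u - 2)*(u + 3)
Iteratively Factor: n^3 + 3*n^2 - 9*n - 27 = (n + 3)*(n^2 - 9) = (n - 3)*(n + 3)*(n + 3)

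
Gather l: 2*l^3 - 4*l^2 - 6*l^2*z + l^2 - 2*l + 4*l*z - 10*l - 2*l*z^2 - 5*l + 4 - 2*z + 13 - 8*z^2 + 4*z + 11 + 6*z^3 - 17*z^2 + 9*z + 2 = 2*l^3 + l^2*(-6*z - 3) + l*(-2*z^2 + 4*z - 17) + 6*z^3 - 25*z^2 + 11*z + 30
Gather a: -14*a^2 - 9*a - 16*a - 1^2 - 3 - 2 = -14*a^2 - 25*a - 6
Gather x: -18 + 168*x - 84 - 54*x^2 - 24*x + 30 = -54*x^2 + 144*x - 72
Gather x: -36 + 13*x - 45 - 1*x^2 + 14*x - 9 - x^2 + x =-2*x^2 + 28*x - 90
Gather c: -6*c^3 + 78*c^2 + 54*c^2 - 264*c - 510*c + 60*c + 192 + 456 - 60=-6*c^3 + 132*c^2 - 714*c + 588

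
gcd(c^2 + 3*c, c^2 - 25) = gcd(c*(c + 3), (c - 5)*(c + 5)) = 1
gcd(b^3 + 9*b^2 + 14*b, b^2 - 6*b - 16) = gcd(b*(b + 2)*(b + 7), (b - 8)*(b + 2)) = b + 2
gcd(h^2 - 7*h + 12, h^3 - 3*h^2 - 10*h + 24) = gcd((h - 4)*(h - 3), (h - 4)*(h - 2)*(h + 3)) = h - 4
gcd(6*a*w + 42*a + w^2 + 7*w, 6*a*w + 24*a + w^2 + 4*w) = 6*a + w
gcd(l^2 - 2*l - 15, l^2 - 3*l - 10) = l - 5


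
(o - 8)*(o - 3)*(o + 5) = o^3 - 6*o^2 - 31*o + 120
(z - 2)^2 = z^2 - 4*z + 4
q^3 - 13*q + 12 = (q - 3)*(q - 1)*(q + 4)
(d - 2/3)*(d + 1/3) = d^2 - d/3 - 2/9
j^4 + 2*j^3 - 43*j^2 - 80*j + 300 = (j - 6)*(j - 2)*(j + 5)^2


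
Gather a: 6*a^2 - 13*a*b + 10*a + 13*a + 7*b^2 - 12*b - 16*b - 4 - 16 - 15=6*a^2 + a*(23 - 13*b) + 7*b^2 - 28*b - 35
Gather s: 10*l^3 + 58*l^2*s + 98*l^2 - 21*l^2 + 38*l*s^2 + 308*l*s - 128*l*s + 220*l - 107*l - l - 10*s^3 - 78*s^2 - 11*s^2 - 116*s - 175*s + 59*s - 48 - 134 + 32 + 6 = 10*l^3 + 77*l^2 + 112*l - 10*s^3 + s^2*(38*l - 89) + s*(58*l^2 + 180*l - 232) - 144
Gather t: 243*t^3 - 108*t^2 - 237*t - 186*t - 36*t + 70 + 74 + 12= 243*t^3 - 108*t^2 - 459*t + 156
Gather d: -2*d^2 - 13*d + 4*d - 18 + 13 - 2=-2*d^2 - 9*d - 7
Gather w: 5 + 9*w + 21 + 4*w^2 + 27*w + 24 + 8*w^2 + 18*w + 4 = 12*w^2 + 54*w + 54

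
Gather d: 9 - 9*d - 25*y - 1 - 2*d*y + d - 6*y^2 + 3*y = d*(-2*y - 8) - 6*y^2 - 22*y + 8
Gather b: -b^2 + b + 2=-b^2 + b + 2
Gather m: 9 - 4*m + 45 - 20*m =54 - 24*m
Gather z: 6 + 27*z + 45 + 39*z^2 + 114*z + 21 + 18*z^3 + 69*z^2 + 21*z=18*z^3 + 108*z^2 + 162*z + 72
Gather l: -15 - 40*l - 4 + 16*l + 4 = -24*l - 15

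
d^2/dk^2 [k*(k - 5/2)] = 2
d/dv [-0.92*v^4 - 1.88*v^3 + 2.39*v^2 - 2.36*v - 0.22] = -3.68*v^3 - 5.64*v^2 + 4.78*v - 2.36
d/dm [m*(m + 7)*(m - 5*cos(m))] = m*(m + 7)*(5*sin(m) + 1) + m*(m - 5*cos(m)) + (m + 7)*(m - 5*cos(m))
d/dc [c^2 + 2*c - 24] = 2*c + 2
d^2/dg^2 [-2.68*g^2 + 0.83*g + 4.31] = -5.36000000000000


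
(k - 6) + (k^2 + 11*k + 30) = k^2 + 12*k + 24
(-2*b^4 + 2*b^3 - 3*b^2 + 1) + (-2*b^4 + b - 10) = -4*b^4 + 2*b^3 - 3*b^2 + b - 9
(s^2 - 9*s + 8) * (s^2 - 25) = s^4 - 9*s^3 - 17*s^2 + 225*s - 200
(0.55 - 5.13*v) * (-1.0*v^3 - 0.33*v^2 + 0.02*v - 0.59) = 5.13*v^4 + 1.1429*v^3 - 0.2841*v^2 + 3.0377*v - 0.3245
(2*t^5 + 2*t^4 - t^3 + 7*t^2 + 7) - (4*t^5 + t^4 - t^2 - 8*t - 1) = -2*t^5 + t^4 - t^3 + 8*t^2 + 8*t + 8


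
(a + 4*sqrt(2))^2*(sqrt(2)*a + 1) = sqrt(2)*a^3 + 17*a^2 + 40*sqrt(2)*a + 32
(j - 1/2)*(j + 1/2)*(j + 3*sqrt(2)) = j^3 + 3*sqrt(2)*j^2 - j/4 - 3*sqrt(2)/4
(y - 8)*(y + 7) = y^2 - y - 56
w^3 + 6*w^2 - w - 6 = (w - 1)*(w + 1)*(w + 6)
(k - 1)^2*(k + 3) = k^3 + k^2 - 5*k + 3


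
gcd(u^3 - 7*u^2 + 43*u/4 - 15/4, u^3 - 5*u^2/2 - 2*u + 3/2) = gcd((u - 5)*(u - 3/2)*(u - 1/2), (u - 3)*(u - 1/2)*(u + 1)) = u - 1/2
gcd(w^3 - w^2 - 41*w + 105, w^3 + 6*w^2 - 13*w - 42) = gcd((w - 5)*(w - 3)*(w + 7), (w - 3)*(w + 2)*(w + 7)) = w^2 + 4*w - 21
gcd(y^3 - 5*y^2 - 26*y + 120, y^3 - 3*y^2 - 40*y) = y + 5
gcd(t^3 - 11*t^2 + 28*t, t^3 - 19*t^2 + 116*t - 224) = t^2 - 11*t + 28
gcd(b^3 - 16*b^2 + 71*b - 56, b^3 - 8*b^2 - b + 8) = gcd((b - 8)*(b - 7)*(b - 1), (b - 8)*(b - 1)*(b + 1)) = b^2 - 9*b + 8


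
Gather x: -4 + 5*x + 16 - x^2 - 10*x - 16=-x^2 - 5*x - 4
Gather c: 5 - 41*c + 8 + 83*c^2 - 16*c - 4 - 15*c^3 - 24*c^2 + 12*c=-15*c^3 + 59*c^2 - 45*c + 9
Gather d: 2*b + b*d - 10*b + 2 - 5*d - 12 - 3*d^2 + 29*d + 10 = -8*b - 3*d^2 + d*(b + 24)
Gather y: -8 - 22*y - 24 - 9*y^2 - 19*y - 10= -9*y^2 - 41*y - 42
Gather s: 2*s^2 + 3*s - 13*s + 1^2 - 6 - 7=2*s^2 - 10*s - 12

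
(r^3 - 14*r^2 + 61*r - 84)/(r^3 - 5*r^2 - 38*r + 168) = (r - 3)/(r + 6)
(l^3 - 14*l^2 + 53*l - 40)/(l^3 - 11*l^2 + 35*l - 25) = (l - 8)/(l - 5)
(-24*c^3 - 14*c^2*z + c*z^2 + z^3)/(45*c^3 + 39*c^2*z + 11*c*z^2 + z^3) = (-8*c^2 - 2*c*z + z^2)/(15*c^2 + 8*c*z + z^2)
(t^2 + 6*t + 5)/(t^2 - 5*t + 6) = (t^2 + 6*t + 5)/(t^2 - 5*t + 6)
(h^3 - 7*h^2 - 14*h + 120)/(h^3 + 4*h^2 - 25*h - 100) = (h - 6)/(h + 5)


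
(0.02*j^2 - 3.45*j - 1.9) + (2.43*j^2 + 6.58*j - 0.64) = 2.45*j^2 + 3.13*j - 2.54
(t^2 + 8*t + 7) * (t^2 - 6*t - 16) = t^4 + 2*t^3 - 57*t^2 - 170*t - 112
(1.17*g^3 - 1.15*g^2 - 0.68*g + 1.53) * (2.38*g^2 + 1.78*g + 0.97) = 2.7846*g^5 - 0.6544*g^4 - 2.5305*g^3 + 1.3155*g^2 + 2.0638*g + 1.4841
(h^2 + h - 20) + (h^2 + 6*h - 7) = 2*h^2 + 7*h - 27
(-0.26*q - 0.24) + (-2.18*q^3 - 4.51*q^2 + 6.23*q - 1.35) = -2.18*q^3 - 4.51*q^2 + 5.97*q - 1.59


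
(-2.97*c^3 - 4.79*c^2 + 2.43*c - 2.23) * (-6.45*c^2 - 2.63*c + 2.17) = 19.1565*c^5 + 38.7066*c^4 - 9.5207*c^3 - 2.4017*c^2 + 11.138*c - 4.8391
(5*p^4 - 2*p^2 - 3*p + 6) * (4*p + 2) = 20*p^5 + 10*p^4 - 8*p^3 - 16*p^2 + 18*p + 12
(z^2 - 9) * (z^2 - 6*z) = z^4 - 6*z^3 - 9*z^2 + 54*z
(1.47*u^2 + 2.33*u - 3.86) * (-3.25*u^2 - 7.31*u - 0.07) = -4.7775*u^4 - 18.3182*u^3 - 4.5902*u^2 + 28.0535*u + 0.2702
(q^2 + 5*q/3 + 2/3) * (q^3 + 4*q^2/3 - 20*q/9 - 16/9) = q^5 + 3*q^4 + 2*q^3/3 - 124*q^2/27 - 40*q/9 - 32/27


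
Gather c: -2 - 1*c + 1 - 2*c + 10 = 9 - 3*c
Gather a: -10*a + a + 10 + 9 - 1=18 - 9*a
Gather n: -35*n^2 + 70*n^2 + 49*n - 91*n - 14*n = 35*n^2 - 56*n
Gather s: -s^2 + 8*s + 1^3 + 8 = -s^2 + 8*s + 9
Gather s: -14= -14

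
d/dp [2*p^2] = 4*p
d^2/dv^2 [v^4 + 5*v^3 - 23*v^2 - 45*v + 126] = 12*v^2 + 30*v - 46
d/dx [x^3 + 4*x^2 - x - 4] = 3*x^2 + 8*x - 1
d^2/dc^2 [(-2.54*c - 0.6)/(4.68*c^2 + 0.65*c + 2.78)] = (-(2.54*c + 0.6)*(9.36*c + 0.65)*(18.72*c + 1.3) + (71.3232*c + 8.918)*(4.68*c^2 + 0.65*c + 2.78))/(4.68*c^2 + 0.65*c + 2.78)^3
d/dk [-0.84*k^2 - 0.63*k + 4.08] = -1.68*k - 0.63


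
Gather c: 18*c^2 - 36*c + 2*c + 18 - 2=18*c^2 - 34*c + 16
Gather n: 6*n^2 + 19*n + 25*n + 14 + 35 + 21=6*n^2 + 44*n + 70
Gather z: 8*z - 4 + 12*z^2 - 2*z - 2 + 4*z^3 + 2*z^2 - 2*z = 4*z^3 + 14*z^2 + 4*z - 6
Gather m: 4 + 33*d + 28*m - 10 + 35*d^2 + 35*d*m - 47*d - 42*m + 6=35*d^2 - 14*d + m*(35*d - 14)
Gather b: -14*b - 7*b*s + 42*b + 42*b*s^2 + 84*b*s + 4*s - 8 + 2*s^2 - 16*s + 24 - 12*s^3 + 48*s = b*(42*s^2 + 77*s + 28) - 12*s^3 + 2*s^2 + 36*s + 16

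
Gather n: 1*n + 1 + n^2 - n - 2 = n^2 - 1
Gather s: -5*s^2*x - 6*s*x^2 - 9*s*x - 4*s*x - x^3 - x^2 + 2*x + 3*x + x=-5*s^2*x + s*(-6*x^2 - 13*x) - x^3 - x^2 + 6*x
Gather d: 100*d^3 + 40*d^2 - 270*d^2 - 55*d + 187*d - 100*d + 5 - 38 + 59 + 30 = 100*d^3 - 230*d^2 + 32*d + 56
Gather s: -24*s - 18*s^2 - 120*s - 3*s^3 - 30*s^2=-3*s^3 - 48*s^2 - 144*s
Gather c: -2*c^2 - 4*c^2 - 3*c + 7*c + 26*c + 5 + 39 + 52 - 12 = -6*c^2 + 30*c + 84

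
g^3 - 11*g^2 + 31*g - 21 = (g - 7)*(g - 3)*(g - 1)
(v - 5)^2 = v^2 - 10*v + 25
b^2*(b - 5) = b^3 - 5*b^2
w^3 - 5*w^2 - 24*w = w*(w - 8)*(w + 3)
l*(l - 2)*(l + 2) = l^3 - 4*l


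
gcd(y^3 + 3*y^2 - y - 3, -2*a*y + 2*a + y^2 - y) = y - 1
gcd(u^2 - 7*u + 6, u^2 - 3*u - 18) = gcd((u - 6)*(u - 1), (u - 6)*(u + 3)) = u - 6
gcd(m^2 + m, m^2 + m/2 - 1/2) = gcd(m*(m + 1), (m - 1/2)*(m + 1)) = m + 1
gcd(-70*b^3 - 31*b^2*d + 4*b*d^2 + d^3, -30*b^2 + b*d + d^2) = 5*b - d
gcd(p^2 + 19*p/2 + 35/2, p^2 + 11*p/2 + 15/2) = p + 5/2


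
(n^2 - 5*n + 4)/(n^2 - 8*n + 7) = (n - 4)/(n - 7)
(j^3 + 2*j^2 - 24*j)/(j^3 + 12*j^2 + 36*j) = (j - 4)/(j + 6)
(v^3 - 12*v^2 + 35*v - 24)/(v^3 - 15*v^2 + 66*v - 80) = (v^2 - 4*v + 3)/(v^2 - 7*v + 10)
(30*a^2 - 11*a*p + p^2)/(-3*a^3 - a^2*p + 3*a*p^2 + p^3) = (-30*a^2 + 11*a*p - p^2)/(3*a^3 + a^2*p - 3*a*p^2 - p^3)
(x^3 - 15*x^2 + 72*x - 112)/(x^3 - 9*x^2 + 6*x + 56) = (x - 4)/(x + 2)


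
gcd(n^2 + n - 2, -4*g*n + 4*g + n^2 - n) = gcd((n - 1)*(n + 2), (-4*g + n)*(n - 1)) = n - 1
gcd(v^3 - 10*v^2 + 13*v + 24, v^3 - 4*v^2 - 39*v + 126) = v - 3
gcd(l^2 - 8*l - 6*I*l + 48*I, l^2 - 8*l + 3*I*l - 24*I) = l - 8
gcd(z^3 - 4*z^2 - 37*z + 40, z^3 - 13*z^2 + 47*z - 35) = z - 1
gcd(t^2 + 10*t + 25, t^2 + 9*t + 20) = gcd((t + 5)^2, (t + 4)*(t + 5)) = t + 5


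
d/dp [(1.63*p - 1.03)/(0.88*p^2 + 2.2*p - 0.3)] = (-1.4344*p^2 + 1.8128*p + 1.777)/(0.7744*p^4 + 3.872*p^3 + 4.312*p^2 - 1.32*p + 0.09)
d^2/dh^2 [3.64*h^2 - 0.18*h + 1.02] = 7.28000000000000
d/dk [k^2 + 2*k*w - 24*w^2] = 2*k + 2*w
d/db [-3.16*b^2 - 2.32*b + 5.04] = -6.32*b - 2.32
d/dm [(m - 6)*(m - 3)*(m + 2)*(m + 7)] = 4*m^3 - 98*m + 36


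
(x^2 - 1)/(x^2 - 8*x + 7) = (x + 1)/(x - 7)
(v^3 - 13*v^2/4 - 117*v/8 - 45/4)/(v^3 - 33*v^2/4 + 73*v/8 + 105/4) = (2*v + 3)/(2*v - 7)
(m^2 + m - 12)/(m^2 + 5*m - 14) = (m^2 + m - 12)/(m^2 + 5*m - 14)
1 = 1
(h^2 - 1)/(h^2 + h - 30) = (h^2 - 1)/(h^2 + h - 30)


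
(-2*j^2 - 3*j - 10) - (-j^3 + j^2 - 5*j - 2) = j^3 - 3*j^2 + 2*j - 8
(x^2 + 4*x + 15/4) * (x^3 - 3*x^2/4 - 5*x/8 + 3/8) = x^5 + 13*x^4/4 + x^3/8 - 79*x^2/16 - 27*x/32 + 45/32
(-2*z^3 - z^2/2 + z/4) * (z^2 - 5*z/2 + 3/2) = -2*z^5 + 9*z^4/2 - 3*z^3/2 - 11*z^2/8 + 3*z/8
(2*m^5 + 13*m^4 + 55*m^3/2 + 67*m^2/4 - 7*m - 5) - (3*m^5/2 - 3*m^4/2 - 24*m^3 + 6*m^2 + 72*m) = m^5/2 + 29*m^4/2 + 103*m^3/2 + 43*m^2/4 - 79*m - 5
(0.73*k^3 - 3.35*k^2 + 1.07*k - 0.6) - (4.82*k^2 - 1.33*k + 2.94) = 0.73*k^3 - 8.17*k^2 + 2.4*k - 3.54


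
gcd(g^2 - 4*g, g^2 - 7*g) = g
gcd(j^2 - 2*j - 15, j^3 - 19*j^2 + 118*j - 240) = j - 5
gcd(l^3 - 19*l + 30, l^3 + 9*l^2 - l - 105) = l^2 + 2*l - 15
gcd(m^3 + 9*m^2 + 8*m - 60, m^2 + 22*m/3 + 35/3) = m + 5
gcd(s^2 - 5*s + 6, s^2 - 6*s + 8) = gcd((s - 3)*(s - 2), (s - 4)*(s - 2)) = s - 2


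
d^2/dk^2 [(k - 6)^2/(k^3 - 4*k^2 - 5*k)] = 2*(k^6 - 36*k^5 + 375*k^4 - 1424*k^3 + 1188*k^2 + 2160*k + 900)/(k^3*(k^6 - 12*k^5 + 33*k^4 + 56*k^3 - 165*k^2 - 300*k - 125))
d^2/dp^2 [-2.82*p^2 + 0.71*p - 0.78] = -5.64000000000000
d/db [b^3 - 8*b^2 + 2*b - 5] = 3*b^2 - 16*b + 2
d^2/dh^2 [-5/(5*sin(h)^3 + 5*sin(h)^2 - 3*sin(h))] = 5*(225*sin(h)^3 + 275*sin(h)^2 - 230*sin(h) - 445 - 51/sin(h) + 90/sin(h)^2 - 18/sin(h)^3)/(5*sin(h)^2 + 5*sin(h) - 3)^3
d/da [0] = 0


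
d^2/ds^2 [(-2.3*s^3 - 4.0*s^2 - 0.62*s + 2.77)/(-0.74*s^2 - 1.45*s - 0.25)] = (-7.105427357601e-15*s^4 + 0.915523999999991*s^3 - 8.538612*s^2 - 17.65896*s - 10.57245)/(0.405224*s^6 + 2.38206*s^5 + 5.07825*s^4 + 4.658125*s^3 + 1.715625*s^2 + 0.271875*s + 0.015625)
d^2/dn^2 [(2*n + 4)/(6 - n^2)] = 4*(-4*n^2*(n + 2) + (3*n + 2)*(n^2 - 6))/(n^2 - 6)^3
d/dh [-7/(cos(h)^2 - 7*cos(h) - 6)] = 7*(7 - 2*cos(h))*sin(h)/(sin(h)^2 + 7*cos(h) + 5)^2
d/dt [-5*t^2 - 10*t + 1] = -10*t - 10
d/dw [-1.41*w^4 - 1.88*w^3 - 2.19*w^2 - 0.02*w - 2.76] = -5.64*w^3 - 5.64*w^2 - 4.38*w - 0.02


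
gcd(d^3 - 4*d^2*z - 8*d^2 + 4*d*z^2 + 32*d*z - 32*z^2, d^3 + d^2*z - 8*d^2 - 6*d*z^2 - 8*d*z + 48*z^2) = -d^2 + 2*d*z + 8*d - 16*z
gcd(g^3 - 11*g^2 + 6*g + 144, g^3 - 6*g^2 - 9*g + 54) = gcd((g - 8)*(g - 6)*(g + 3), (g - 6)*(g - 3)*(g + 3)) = g^2 - 3*g - 18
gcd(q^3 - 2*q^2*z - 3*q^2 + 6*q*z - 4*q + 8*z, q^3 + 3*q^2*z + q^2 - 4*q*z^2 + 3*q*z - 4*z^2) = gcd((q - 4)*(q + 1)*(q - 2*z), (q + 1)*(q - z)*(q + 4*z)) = q + 1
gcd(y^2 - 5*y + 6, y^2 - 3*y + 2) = y - 2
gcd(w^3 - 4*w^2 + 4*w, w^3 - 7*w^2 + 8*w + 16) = 1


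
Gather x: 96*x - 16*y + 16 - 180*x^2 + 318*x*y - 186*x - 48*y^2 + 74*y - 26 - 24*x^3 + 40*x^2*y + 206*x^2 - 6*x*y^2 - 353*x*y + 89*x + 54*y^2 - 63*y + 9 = -24*x^3 + x^2*(40*y + 26) + x*(-6*y^2 - 35*y - 1) + 6*y^2 - 5*y - 1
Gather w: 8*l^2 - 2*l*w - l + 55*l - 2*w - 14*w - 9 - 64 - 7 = 8*l^2 + 54*l + w*(-2*l - 16) - 80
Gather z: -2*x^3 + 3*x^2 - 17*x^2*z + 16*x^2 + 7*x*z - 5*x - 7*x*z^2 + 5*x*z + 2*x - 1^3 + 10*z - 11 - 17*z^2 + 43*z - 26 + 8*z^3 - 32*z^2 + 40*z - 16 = -2*x^3 + 19*x^2 - 3*x + 8*z^3 + z^2*(-7*x - 49) + z*(-17*x^2 + 12*x + 93) - 54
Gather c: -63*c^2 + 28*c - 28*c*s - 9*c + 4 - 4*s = -63*c^2 + c*(19 - 28*s) - 4*s + 4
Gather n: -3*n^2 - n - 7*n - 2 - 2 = -3*n^2 - 8*n - 4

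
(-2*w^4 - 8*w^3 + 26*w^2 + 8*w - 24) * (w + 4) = -2*w^5 - 16*w^4 - 6*w^3 + 112*w^2 + 8*w - 96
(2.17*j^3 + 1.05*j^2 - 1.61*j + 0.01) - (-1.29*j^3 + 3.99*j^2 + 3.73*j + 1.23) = 3.46*j^3 - 2.94*j^2 - 5.34*j - 1.22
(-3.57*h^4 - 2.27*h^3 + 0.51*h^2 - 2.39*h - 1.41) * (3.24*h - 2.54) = -11.5668*h^5 + 1.713*h^4 + 7.4182*h^3 - 9.039*h^2 + 1.5022*h + 3.5814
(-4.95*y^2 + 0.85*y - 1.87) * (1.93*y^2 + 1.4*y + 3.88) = -9.5535*y^4 - 5.2895*y^3 - 21.6251*y^2 + 0.68*y - 7.2556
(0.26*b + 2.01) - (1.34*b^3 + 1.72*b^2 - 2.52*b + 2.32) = -1.34*b^3 - 1.72*b^2 + 2.78*b - 0.31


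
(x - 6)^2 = x^2 - 12*x + 36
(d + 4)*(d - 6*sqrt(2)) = d^2 - 6*sqrt(2)*d + 4*d - 24*sqrt(2)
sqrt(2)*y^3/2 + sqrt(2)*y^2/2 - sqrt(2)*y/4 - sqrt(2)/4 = (y + 1)*(y - sqrt(2)/2)*(sqrt(2)*y/2 + 1/2)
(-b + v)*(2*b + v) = -2*b^2 + b*v + v^2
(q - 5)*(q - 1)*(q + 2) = q^3 - 4*q^2 - 7*q + 10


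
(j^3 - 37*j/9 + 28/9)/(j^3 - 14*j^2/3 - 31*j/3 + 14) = (j - 4/3)/(j - 6)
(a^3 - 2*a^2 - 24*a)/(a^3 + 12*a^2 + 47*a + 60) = a*(a - 6)/(a^2 + 8*a + 15)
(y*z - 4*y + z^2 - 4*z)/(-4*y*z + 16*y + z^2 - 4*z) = (-y - z)/(4*y - z)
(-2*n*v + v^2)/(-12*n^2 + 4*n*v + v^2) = v/(6*n + v)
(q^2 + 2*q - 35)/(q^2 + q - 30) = (q + 7)/(q + 6)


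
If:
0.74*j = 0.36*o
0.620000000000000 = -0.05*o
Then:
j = -6.03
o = -12.40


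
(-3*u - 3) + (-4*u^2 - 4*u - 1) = -4*u^2 - 7*u - 4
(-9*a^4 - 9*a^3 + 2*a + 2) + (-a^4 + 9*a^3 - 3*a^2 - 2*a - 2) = -10*a^4 - 3*a^2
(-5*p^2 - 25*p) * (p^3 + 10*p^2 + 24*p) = -5*p^5 - 75*p^4 - 370*p^3 - 600*p^2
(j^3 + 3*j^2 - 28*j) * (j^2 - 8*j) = j^5 - 5*j^4 - 52*j^3 + 224*j^2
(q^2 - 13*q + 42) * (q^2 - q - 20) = q^4 - 14*q^3 + 35*q^2 + 218*q - 840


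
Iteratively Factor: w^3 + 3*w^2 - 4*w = (w)*(w^2 + 3*w - 4) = w*(w + 4)*(w - 1)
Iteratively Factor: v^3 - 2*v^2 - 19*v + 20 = (v + 4)*(v^2 - 6*v + 5) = (v - 1)*(v + 4)*(v - 5)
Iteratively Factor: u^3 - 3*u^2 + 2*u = (u - 2)*(u^2 - u) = (u - 2)*(u - 1)*(u)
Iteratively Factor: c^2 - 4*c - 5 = (c - 5)*(c + 1)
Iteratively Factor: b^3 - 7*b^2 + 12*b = (b - 3)*(b^2 - 4*b) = (b - 4)*(b - 3)*(b)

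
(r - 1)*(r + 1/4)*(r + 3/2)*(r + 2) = r^4 + 11*r^3/4 + r^2/8 - 25*r/8 - 3/4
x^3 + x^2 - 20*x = x*(x - 4)*(x + 5)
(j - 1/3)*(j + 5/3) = j^2 + 4*j/3 - 5/9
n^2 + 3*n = n*(n + 3)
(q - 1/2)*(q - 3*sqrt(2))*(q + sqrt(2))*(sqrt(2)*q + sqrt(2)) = sqrt(2)*q^4 - 4*q^3 + sqrt(2)*q^3/2 - 13*sqrt(2)*q^2/2 - 2*q^2 - 3*sqrt(2)*q + 2*q + 3*sqrt(2)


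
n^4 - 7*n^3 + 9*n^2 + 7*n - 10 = (n - 5)*(n - 2)*(n - 1)*(n + 1)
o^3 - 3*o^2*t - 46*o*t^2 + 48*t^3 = (o - 8*t)*(o - t)*(o + 6*t)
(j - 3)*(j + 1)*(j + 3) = j^3 + j^2 - 9*j - 9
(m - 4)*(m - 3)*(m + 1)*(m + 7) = m^4 + m^3 - 37*m^2 + 47*m + 84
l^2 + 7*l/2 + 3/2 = (l + 1/2)*(l + 3)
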